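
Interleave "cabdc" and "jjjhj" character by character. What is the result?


Interleaving "cabdc" and "jjjhj":
  Position 0: 'c' from first, 'j' from second => "cj"
  Position 1: 'a' from first, 'j' from second => "aj"
  Position 2: 'b' from first, 'j' from second => "bj"
  Position 3: 'd' from first, 'h' from second => "dh"
  Position 4: 'c' from first, 'j' from second => "cj"
Result: cjajbjdhcj

cjajbjdhcj


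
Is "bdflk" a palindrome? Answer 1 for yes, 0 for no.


Input: bdflk
Reversed: klfdb
  Compare pos 0 ('b') with pos 4 ('k'): MISMATCH
  Compare pos 1 ('d') with pos 3 ('l'): MISMATCH
Result: not a palindrome

0


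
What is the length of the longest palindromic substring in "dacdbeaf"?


Input: "dacdbeaf"
Checking substrings for palindromes:
  No multi-char palindromic substrings found
Longest palindromic substring: "d" with length 1

1


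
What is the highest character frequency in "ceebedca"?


Input: ceebedca
Character counts:
  'a': 1
  'b': 1
  'c': 2
  'd': 1
  'e': 3
Maximum frequency: 3

3


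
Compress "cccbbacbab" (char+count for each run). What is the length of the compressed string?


Input: cccbbacbab
Runs:
  'c' x 3 => "c3"
  'b' x 2 => "b2"
  'a' x 1 => "a1"
  'c' x 1 => "c1"
  'b' x 1 => "b1"
  'a' x 1 => "a1"
  'b' x 1 => "b1"
Compressed: "c3b2a1c1b1a1b1"
Compressed length: 14

14


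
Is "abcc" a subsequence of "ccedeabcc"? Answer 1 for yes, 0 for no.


Check if "abcc" is a subsequence of "ccedeabcc"
Greedy scan:
  Position 0 ('c'): no match needed
  Position 1 ('c'): no match needed
  Position 2 ('e'): no match needed
  Position 3 ('d'): no match needed
  Position 4 ('e'): no match needed
  Position 5 ('a'): matches sub[0] = 'a'
  Position 6 ('b'): matches sub[1] = 'b'
  Position 7 ('c'): matches sub[2] = 'c'
  Position 8 ('c'): matches sub[3] = 'c'
All 4 characters matched => is a subsequence

1


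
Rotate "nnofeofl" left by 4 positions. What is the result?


Input: "nnofeofl", rotate left by 4
First 4 characters: "nnof"
Remaining characters: "eofl"
Concatenate remaining + first: "eofl" + "nnof" = "eoflnnof"

eoflnnof


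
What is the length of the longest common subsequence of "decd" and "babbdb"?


LCS of "decd" and "babbdb"
DP table:
           b    a    b    b    d    b
      0    0    0    0    0    0    0
  d   0    0    0    0    0    1    1
  e   0    0    0    0    0    1    1
  c   0    0    0    0    0    1    1
  d   0    0    0    0    0    1    1
LCS length = dp[4][6] = 1

1


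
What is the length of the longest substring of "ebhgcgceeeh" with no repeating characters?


Input: "ebhgcgceeeh"
Sliding window (track last position of each char):
  Position 0 ('e'): window [0,0] length 1 -- new best
  Position 1 ('b'): window [0,1] length 2 -- new best
  Position 2 ('h'): window [0,2] length 3 -- new best
  Position 3 ('g'): window [0,3] length 4 -- new best
  Position 4 ('c'): window [0,4] length 5 -- new best
  Position 5 ('g'): repeat (last at 3), move window start to 4
  Position 5 ('g'): window [4,5] length 2
  Position 6 ('c'): repeat (last at 4), move window start to 5
  Position 6 ('c'): window [5,6] length 2
  Position 7 ('e'): window [5,7] length 3
  Position 8 ('e'): repeat (last at 7), move window start to 8
  Position 8 ('e'): window [8,8] length 1
  Position 9 ('e'): repeat (last at 8), move window start to 9
  Position 9 ('e'): window [9,9] length 1
  Position 10 ('h'): window [9,10] length 2
Longest substring with no repeats: "ebhgc" with length 5

5


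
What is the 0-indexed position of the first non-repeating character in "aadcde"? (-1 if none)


Input: aadcde
Character frequencies:
  'a': 2
  'c': 1
  'd': 2
  'e': 1
Scanning left to right for freq == 1:
  Position 0 ('a'): freq=2, skip
  Position 1 ('a'): freq=2, skip
  Position 2 ('d'): freq=2, skip
  Position 3 ('c'): unique! => answer = 3

3


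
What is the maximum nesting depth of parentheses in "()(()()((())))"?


Input: "()(()()((())))"
Tracking depth:
  Position 0 '(': depth becomes 1
  Position 1 ')': depth becomes 0
  Position 2 '(': depth becomes 1
  Position 3 '(': depth becomes 2
  Position 4 ')': depth becomes 1
  Position 5 '(': depth becomes 2
  Position 6 ')': depth becomes 1
  Position 7 '(': depth becomes 2
  Position 8 '(': depth becomes 3
  Position 9 '(': depth becomes 4
  Position 10 ')': depth becomes 3
  Position 11 ')': depth becomes 2
  Position 12 ')': depth becomes 1
  Position 13 ')': depth becomes 0
Maximum depth reached: 4

4


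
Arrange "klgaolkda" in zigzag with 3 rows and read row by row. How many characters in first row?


Zigzag "klgaolkda" into 3 rows:
Placing characters:
  'k' => row 0
  'l' => row 1
  'g' => row 2
  'a' => row 1
  'o' => row 0
  'l' => row 1
  'k' => row 2
  'd' => row 1
  'a' => row 0
Rows:
  Row 0: "koa"
  Row 1: "lald"
  Row 2: "gk"
First row length: 3

3


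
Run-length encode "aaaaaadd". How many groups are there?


Input: aaaaaadd
Scanning for consecutive runs:
  Group 1: 'a' x 6 (positions 0-5)
  Group 2: 'd' x 2 (positions 6-7)
Total groups: 2

2


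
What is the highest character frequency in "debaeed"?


Input: debaeed
Character counts:
  'a': 1
  'b': 1
  'd': 2
  'e': 3
Maximum frequency: 3

3


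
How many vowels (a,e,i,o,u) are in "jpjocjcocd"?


Input: jpjocjcocd
Checking each character:
  'j' at position 0: consonant
  'p' at position 1: consonant
  'j' at position 2: consonant
  'o' at position 3: vowel (running total: 1)
  'c' at position 4: consonant
  'j' at position 5: consonant
  'c' at position 6: consonant
  'o' at position 7: vowel (running total: 2)
  'c' at position 8: consonant
  'd' at position 9: consonant
Total vowels: 2

2


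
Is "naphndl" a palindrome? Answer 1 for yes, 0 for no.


Input: naphndl
Reversed: ldnhpan
  Compare pos 0 ('n') with pos 6 ('l'): MISMATCH
  Compare pos 1 ('a') with pos 5 ('d'): MISMATCH
  Compare pos 2 ('p') with pos 4 ('n'): MISMATCH
Result: not a palindrome

0


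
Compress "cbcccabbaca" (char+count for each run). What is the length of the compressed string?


Input: cbcccabbaca
Runs:
  'c' x 1 => "c1"
  'b' x 1 => "b1"
  'c' x 3 => "c3"
  'a' x 1 => "a1"
  'b' x 2 => "b2"
  'a' x 1 => "a1"
  'c' x 1 => "c1"
  'a' x 1 => "a1"
Compressed: "c1b1c3a1b2a1c1a1"
Compressed length: 16

16


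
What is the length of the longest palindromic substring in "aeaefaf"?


Input: "aeaefaf"
Checking substrings for palindromes:
  [0:3] "aea" (len 3) => palindrome
  [1:4] "eae" (len 3) => palindrome
  [4:7] "faf" (len 3) => palindrome
Longest palindromic substring: "aea" with length 3

3


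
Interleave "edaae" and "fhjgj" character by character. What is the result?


Interleaving "edaae" and "fhjgj":
  Position 0: 'e' from first, 'f' from second => "ef"
  Position 1: 'd' from first, 'h' from second => "dh"
  Position 2: 'a' from first, 'j' from second => "aj"
  Position 3: 'a' from first, 'g' from second => "ag"
  Position 4: 'e' from first, 'j' from second => "ej"
Result: efdhajagej

efdhajagej


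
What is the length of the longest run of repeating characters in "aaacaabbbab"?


Input: "aaacaabbbab"
Scanning for longest run:
  Position 1 ('a'): continues run of 'a', length=2
  Position 2 ('a'): continues run of 'a', length=3
  Position 3 ('c'): new char, reset run to 1
  Position 4 ('a'): new char, reset run to 1
  Position 5 ('a'): continues run of 'a', length=2
  Position 6 ('b'): new char, reset run to 1
  Position 7 ('b'): continues run of 'b', length=2
  Position 8 ('b'): continues run of 'b', length=3
  Position 9 ('a'): new char, reset run to 1
  Position 10 ('b'): new char, reset run to 1
Longest run: 'a' with length 3

3


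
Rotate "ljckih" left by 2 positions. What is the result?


Input: "ljckih", rotate left by 2
First 2 characters: "lj"
Remaining characters: "ckih"
Concatenate remaining + first: "ckih" + "lj" = "ckihlj"

ckihlj


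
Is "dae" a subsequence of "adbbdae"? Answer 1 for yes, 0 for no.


Check if "dae" is a subsequence of "adbbdae"
Greedy scan:
  Position 0 ('a'): no match needed
  Position 1 ('d'): matches sub[0] = 'd'
  Position 2 ('b'): no match needed
  Position 3 ('b'): no match needed
  Position 4 ('d'): no match needed
  Position 5 ('a'): matches sub[1] = 'a'
  Position 6 ('e'): matches sub[2] = 'e'
All 3 characters matched => is a subsequence

1


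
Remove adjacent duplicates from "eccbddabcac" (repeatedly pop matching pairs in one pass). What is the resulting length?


Input: eccbddabcac
Stack-based adjacent duplicate removal:
  Read 'e': push. Stack: e
  Read 'c': push. Stack: ec
  Read 'c': matches stack top 'c' => pop. Stack: e
  Read 'b': push. Stack: eb
  Read 'd': push. Stack: ebd
  Read 'd': matches stack top 'd' => pop. Stack: eb
  Read 'a': push. Stack: eba
  Read 'b': push. Stack: ebab
  Read 'c': push. Stack: ebabc
  Read 'a': push. Stack: ebabca
  Read 'c': push. Stack: ebabcac
Final stack: "ebabcac" (length 7)

7


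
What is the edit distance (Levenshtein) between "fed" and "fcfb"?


Computing edit distance: "fed" -> "fcfb"
DP table:
           f    c    f    b
      0    1    2    3    4
  f   1    0    1    2    3
  e   2    1    1    2    3
  d   3    2    2    2    3
Edit distance = dp[3][4] = 3

3


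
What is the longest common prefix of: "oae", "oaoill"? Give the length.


Words: oae, oaoill
  Position 0: all 'o' => match
  Position 1: all 'a' => match
  Position 2: ('e', 'o') => mismatch, stop
LCP = "oa" (length 2)

2


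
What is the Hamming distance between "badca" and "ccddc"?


Comparing "badca" and "ccddc" position by position:
  Position 0: 'b' vs 'c' => differ
  Position 1: 'a' vs 'c' => differ
  Position 2: 'd' vs 'd' => same
  Position 3: 'c' vs 'd' => differ
  Position 4: 'a' vs 'c' => differ
Total differences (Hamming distance): 4

4


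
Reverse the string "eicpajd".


Input: eicpajd
Reading characters right to left:
  Position 6: 'd'
  Position 5: 'j'
  Position 4: 'a'
  Position 3: 'p'
  Position 2: 'c'
  Position 1: 'i'
  Position 0: 'e'
Reversed: djapcie

djapcie


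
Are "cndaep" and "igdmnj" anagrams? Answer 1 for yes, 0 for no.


Strings: "cndaep", "igdmnj"
Sorted first:  acdenp
Sorted second: dgijmn
Differ at position 0: 'a' vs 'd' => not anagrams

0


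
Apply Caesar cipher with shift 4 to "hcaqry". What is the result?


Caesar cipher: shift "hcaqry" by 4
  'h' (pos 7) + 4 = pos 11 = 'l'
  'c' (pos 2) + 4 = pos 6 = 'g'
  'a' (pos 0) + 4 = pos 4 = 'e'
  'q' (pos 16) + 4 = pos 20 = 'u'
  'r' (pos 17) + 4 = pos 21 = 'v'
  'y' (pos 24) + 4 = pos 2 = 'c'
Result: lgeuvc

lgeuvc


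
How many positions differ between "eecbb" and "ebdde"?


Comparing "eecbb" and "ebdde" position by position:
  Position 0: 'e' vs 'e' => same
  Position 1: 'e' vs 'b' => DIFFER
  Position 2: 'c' vs 'd' => DIFFER
  Position 3: 'b' vs 'd' => DIFFER
  Position 4: 'b' vs 'e' => DIFFER
Positions that differ: 4

4


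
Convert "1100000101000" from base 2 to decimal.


Input: "1100000101000" in base 2
Positional expansion:
  Digit '1' (value 1) x 2^12 = 4096
  Digit '1' (value 1) x 2^11 = 2048
  Digit '0' (value 0) x 2^10 = 0
  Digit '0' (value 0) x 2^9 = 0
  Digit '0' (value 0) x 2^8 = 0
  Digit '0' (value 0) x 2^7 = 0
  Digit '0' (value 0) x 2^6 = 0
  Digit '1' (value 1) x 2^5 = 32
  Digit '0' (value 0) x 2^4 = 0
  Digit '1' (value 1) x 2^3 = 8
  Digit '0' (value 0) x 2^2 = 0
  Digit '0' (value 0) x 2^1 = 0
  Digit '0' (value 0) x 2^0 = 0
Sum = 6184

6184


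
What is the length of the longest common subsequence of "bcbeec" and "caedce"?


LCS of "bcbeec" and "caedce"
DP table:
           c    a    e    d    c    e
      0    0    0    0    0    0    0
  b   0    0    0    0    0    0    0
  c   0    1    1    1    1    1    1
  b   0    1    1    1    1    1    1
  e   0    1    1    2    2    2    2
  e   0    1    1    2    2    2    3
  c   0    1    1    2    2    3    3
LCS length = dp[6][6] = 3

3


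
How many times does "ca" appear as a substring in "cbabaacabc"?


Searching for "ca" in "cbabaacabc"
Scanning each position:
  Position 0: "cb" => no
  Position 1: "ba" => no
  Position 2: "ab" => no
  Position 3: "ba" => no
  Position 4: "aa" => no
  Position 5: "ac" => no
  Position 6: "ca" => MATCH
  Position 7: "ab" => no
  Position 8: "bc" => no
Total occurrences: 1

1


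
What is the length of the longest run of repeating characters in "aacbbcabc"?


Input: "aacbbcabc"
Scanning for longest run:
  Position 1 ('a'): continues run of 'a', length=2
  Position 2 ('c'): new char, reset run to 1
  Position 3 ('b'): new char, reset run to 1
  Position 4 ('b'): continues run of 'b', length=2
  Position 5 ('c'): new char, reset run to 1
  Position 6 ('a'): new char, reset run to 1
  Position 7 ('b'): new char, reset run to 1
  Position 8 ('c'): new char, reset run to 1
Longest run: 'a' with length 2

2


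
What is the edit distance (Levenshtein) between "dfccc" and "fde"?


Computing edit distance: "dfccc" -> "fde"
DP table:
           f    d    e
      0    1    2    3
  d   1    1    1    2
  f   2    1    2    2
  c   3    2    2    3
  c   4    3    3    3
  c   5    4    4    4
Edit distance = dp[5][3] = 4

4


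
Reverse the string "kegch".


Input: kegch
Reading characters right to left:
  Position 4: 'h'
  Position 3: 'c'
  Position 2: 'g'
  Position 1: 'e'
  Position 0: 'k'
Reversed: hcgek

hcgek


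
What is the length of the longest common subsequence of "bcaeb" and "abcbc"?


LCS of "bcaeb" and "abcbc"
DP table:
           a    b    c    b    c
      0    0    0    0    0    0
  b   0    0    1    1    1    1
  c   0    0    1    2    2    2
  a   0    1    1    2    2    2
  e   0    1    1    2    2    2
  b   0    1    2    2    3    3
LCS length = dp[5][5] = 3

3


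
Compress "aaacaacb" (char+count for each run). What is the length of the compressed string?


Input: aaacaacb
Runs:
  'a' x 3 => "a3"
  'c' x 1 => "c1"
  'a' x 2 => "a2"
  'c' x 1 => "c1"
  'b' x 1 => "b1"
Compressed: "a3c1a2c1b1"
Compressed length: 10

10


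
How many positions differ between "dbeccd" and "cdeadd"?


Comparing "dbeccd" and "cdeadd" position by position:
  Position 0: 'd' vs 'c' => DIFFER
  Position 1: 'b' vs 'd' => DIFFER
  Position 2: 'e' vs 'e' => same
  Position 3: 'c' vs 'a' => DIFFER
  Position 4: 'c' vs 'd' => DIFFER
  Position 5: 'd' vs 'd' => same
Positions that differ: 4

4


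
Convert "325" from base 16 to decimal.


Input: "325" in base 16
Positional expansion:
  Digit '3' (value 3) x 16^2 = 768
  Digit '2' (value 2) x 16^1 = 32
  Digit '5' (value 5) x 16^0 = 5
Sum = 805

805


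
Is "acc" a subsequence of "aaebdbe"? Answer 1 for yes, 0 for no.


Check if "acc" is a subsequence of "aaebdbe"
Greedy scan:
  Position 0 ('a'): matches sub[0] = 'a'
  Position 1 ('a'): no match needed
  Position 2 ('e'): no match needed
  Position 3 ('b'): no match needed
  Position 4 ('d'): no match needed
  Position 5 ('b'): no match needed
  Position 6 ('e'): no match needed
Only matched 1/3 characters => not a subsequence

0


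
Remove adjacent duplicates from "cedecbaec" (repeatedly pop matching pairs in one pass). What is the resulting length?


Input: cedecbaec
Stack-based adjacent duplicate removal:
  Read 'c': push. Stack: c
  Read 'e': push. Stack: ce
  Read 'd': push. Stack: ced
  Read 'e': push. Stack: cede
  Read 'c': push. Stack: cedec
  Read 'b': push. Stack: cedecb
  Read 'a': push. Stack: cedecba
  Read 'e': push. Stack: cedecbae
  Read 'c': push. Stack: cedecbaec
Final stack: "cedecbaec" (length 9)

9


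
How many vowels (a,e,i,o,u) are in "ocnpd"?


Input: ocnpd
Checking each character:
  'o' at position 0: vowel (running total: 1)
  'c' at position 1: consonant
  'n' at position 2: consonant
  'p' at position 3: consonant
  'd' at position 4: consonant
Total vowels: 1

1


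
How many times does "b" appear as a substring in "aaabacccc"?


Searching for "b" in "aaabacccc"
Scanning each position:
  Position 0: "a" => no
  Position 1: "a" => no
  Position 2: "a" => no
  Position 3: "b" => MATCH
  Position 4: "a" => no
  Position 5: "c" => no
  Position 6: "c" => no
  Position 7: "c" => no
  Position 8: "c" => no
Total occurrences: 1

1


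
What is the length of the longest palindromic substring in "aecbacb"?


Input: "aecbacb"
Checking substrings for palindromes:
  No multi-char palindromic substrings found
Longest palindromic substring: "a" with length 1

1


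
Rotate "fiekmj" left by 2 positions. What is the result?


Input: "fiekmj", rotate left by 2
First 2 characters: "fi"
Remaining characters: "ekmj"
Concatenate remaining + first: "ekmj" + "fi" = "ekmjfi"

ekmjfi


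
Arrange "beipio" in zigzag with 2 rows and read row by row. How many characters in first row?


Zigzag "beipio" into 2 rows:
Placing characters:
  'b' => row 0
  'e' => row 1
  'i' => row 0
  'p' => row 1
  'i' => row 0
  'o' => row 1
Rows:
  Row 0: "bii"
  Row 1: "epo"
First row length: 3

3


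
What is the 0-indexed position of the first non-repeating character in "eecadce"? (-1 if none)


Input: eecadce
Character frequencies:
  'a': 1
  'c': 2
  'd': 1
  'e': 3
Scanning left to right for freq == 1:
  Position 0 ('e'): freq=3, skip
  Position 1 ('e'): freq=3, skip
  Position 2 ('c'): freq=2, skip
  Position 3 ('a'): unique! => answer = 3

3


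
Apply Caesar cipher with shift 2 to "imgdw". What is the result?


Caesar cipher: shift "imgdw" by 2
  'i' (pos 8) + 2 = pos 10 = 'k'
  'm' (pos 12) + 2 = pos 14 = 'o'
  'g' (pos 6) + 2 = pos 8 = 'i'
  'd' (pos 3) + 2 = pos 5 = 'f'
  'w' (pos 22) + 2 = pos 24 = 'y'
Result: koify

koify


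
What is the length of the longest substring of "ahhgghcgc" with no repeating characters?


Input: "ahhgghcgc"
Sliding window (track last position of each char):
  Position 0 ('a'): window [0,0] length 1 -- new best
  Position 1 ('h'): window [0,1] length 2 -- new best
  Position 2 ('h'): repeat (last at 1), move window start to 2
  Position 2 ('h'): window [2,2] length 1
  Position 3 ('g'): window [2,3] length 2
  Position 4 ('g'): repeat (last at 3), move window start to 4
  Position 4 ('g'): window [4,4] length 1
  Position 5 ('h'): window [4,5] length 2
  Position 6 ('c'): window [4,6] length 3 -- new best
  Position 7 ('g'): repeat (last at 4), move window start to 5
  Position 7 ('g'): window [5,7] length 3
  Position 8 ('c'): repeat (last at 6), move window start to 7
  Position 8 ('c'): window [7,8] length 2
Longest substring with no repeats: "ghc" with length 3

3


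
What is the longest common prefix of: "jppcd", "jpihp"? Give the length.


Words: jppcd, jpihp
  Position 0: all 'j' => match
  Position 1: all 'p' => match
  Position 2: ('p', 'i') => mismatch, stop
LCP = "jp" (length 2)

2


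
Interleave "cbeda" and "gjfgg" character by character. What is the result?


Interleaving "cbeda" and "gjfgg":
  Position 0: 'c' from first, 'g' from second => "cg"
  Position 1: 'b' from first, 'j' from second => "bj"
  Position 2: 'e' from first, 'f' from second => "ef"
  Position 3: 'd' from first, 'g' from second => "dg"
  Position 4: 'a' from first, 'g' from second => "ag"
Result: cgbjefdgag

cgbjefdgag


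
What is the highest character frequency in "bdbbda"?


Input: bdbbda
Character counts:
  'a': 1
  'b': 3
  'd': 2
Maximum frequency: 3

3


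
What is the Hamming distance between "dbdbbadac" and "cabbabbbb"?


Comparing "dbdbbadac" and "cabbabbbb" position by position:
  Position 0: 'd' vs 'c' => differ
  Position 1: 'b' vs 'a' => differ
  Position 2: 'd' vs 'b' => differ
  Position 3: 'b' vs 'b' => same
  Position 4: 'b' vs 'a' => differ
  Position 5: 'a' vs 'b' => differ
  Position 6: 'd' vs 'b' => differ
  Position 7: 'a' vs 'b' => differ
  Position 8: 'c' vs 'b' => differ
Total differences (Hamming distance): 8

8


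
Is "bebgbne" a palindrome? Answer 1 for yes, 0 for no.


Input: bebgbne
Reversed: enbgbeb
  Compare pos 0 ('b') with pos 6 ('e'): MISMATCH
  Compare pos 1 ('e') with pos 5 ('n'): MISMATCH
  Compare pos 2 ('b') with pos 4 ('b'): match
Result: not a palindrome

0


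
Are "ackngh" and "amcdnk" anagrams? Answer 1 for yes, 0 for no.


Strings: "ackngh", "amcdnk"
Sorted first:  acghkn
Sorted second: acdkmn
Differ at position 2: 'g' vs 'd' => not anagrams

0


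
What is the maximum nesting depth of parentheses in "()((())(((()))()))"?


Input: "()((())(((()))()))"
Tracking depth:
  Position 0 '(': depth becomes 1
  Position 1 ')': depth becomes 0
  Position 2 '(': depth becomes 1
  Position 3 '(': depth becomes 2
  Position 4 '(': depth becomes 3
  Position 5 ')': depth becomes 2
  Position 6 ')': depth becomes 1
  Position 7 '(': depth becomes 2
  Position 8 '(': depth becomes 3
  Position 9 '(': depth becomes 4
  Position 10 '(': depth becomes 5
  Position 11 ')': depth becomes 4
  Position 12 ')': depth becomes 3
  Position 13 ')': depth becomes 2
  Position 14 '(': depth becomes 3
  Position 15 ')': depth becomes 2
  Position 16 ')': depth becomes 1
  Position 17 ')': depth becomes 0
Maximum depth reached: 5

5


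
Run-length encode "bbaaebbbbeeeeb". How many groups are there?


Input: bbaaebbbbeeeeb
Scanning for consecutive runs:
  Group 1: 'b' x 2 (positions 0-1)
  Group 2: 'a' x 2 (positions 2-3)
  Group 3: 'e' x 1 (positions 4-4)
  Group 4: 'b' x 4 (positions 5-8)
  Group 5: 'e' x 4 (positions 9-12)
  Group 6: 'b' x 1 (positions 13-13)
Total groups: 6

6


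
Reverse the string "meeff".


Input: meeff
Reading characters right to left:
  Position 4: 'f'
  Position 3: 'f'
  Position 2: 'e'
  Position 1: 'e'
  Position 0: 'm'
Reversed: ffeem

ffeem


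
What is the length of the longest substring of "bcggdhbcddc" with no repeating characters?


Input: "bcggdhbcddc"
Sliding window (track last position of each char):
  Position 0 ('b'): window [0,0] length 1 -- new best
  Position 1 ('c'): window [0,1] length 2 -- new best
  Position 2 ('g'): window [0,2] length 3 -- new best
  Position 3 ('g'): repeat (last at 2), move window start to 3
  Position 3 ('g'): window [3,3] length 1
  Position 4 ('d'): window [3,4] length 2
  Position 5 ('h'): window [3,5] length 3
  Position 6 ('b'): window [3,6] length 4 -- new best
  Position 7 ('c'): window [3,7] length 5 -- new best
  Position 8 ('d'): repeat (last at 4), move window start to 5
  Position 8 ('d'): window [5,8] length 4
  Position 9 ('d'): repeat (last at 8), move window start to 9
  Position 9 ('d'): window [9,9] length 1
  Position 10 ('c'): window [9,10] length 2
Longest substring with no repeats: "gdhbc" with length 5

5


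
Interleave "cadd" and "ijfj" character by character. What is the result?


Interleaving "cadd" and "ijfj":
  Position 0: 'c' from first, 'i' from second => "ci"
  Position 1: 'a' from first, 'j' from second => "aj"
  Position 2: 'd' from first, 'f' from second => "df"
  Position 3: 'd' from first, 'j' from second => "dj"
Result: ciajdfdj

ciajdfdj


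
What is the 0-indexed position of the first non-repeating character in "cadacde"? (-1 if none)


Input: cadacde
Character frequencies:
  'a': 2
  'c': 2
  'd': 2
  'e': 1
Scanning left to right for freq == 1:
  Position 0 ('c'): freq=2, skip
  Position 1 ('a'): freq=2, skip
  Position 2 ('d'): freq=2, skip
  Position 3 ('a'): freq=2, skip
  Position 4 ('c'): freq=2, skip
  Position 5 ('d'): freq=2, skip
  Position 6 ('e'): unique! => answer = 6

6


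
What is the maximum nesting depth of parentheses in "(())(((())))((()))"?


Input: "(())(((())))((()))"
Tracking depth:
  Position 0 '(': depth becomes 1
  Position 1 '(': depth becomes 2
  Position 2 ')': depth becomes 1
  Position 3 ')': depth becomes 0
  Position 4 '(': depth becomes 1
  Position 5 '(': depth becomes 2
  Position 6 '(': depth becomes 3
  Position 7 '(': depth becomes 4
  Position 8 ')': depth becomes 3
  Position 9 ')': depth becomes 2
  Position 10 ')': depth becomes 1
  Position 11 ')': depth becomes 0
  Position 12 '(': depth becomes 1
  Position 13 '(': depth becomes 2
  Position 14 '(': depth becomes 3
  Position 15 ')': depth becomes 2
  Position 16 ')': depth becomes 1
  Position 17 ')': depth becomes 0
Maximum depth reached: 4

4


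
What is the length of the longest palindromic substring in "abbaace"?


Input: "abbaace"
Checking substrings for palindromes:
  [0:4] "abba" (len 4) => palindrome
  [1:3] "bb" (len 2) => palindrome
  [3:5] "aa" (len 2) => palindrome
Longest palindromic substring: "abba" with length 4

4


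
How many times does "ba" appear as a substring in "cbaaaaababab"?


Searching for "ba" in "cbaaaaababab"
Scanning each position:
  Position 0: "cb" => no
  Position 1: "ba" => MATCH
  Position 2: "aa" => no
  Position 3: "aa" => no
  Position 4: "aa" => no
  Position 5: "aa" => no
  Position 6: "ab" => no
  Position 7: "ba" => MATCH
  Position 8: "ab" => no
  Position 9: "ba" => MATCH
  Position 10: "ab" => no
Total occurrences: 3

3


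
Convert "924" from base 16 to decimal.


Input: "924" in base 16
Positional expansion:
  Digit '9' (value 9) x 16^2 = 2304
  Digit '2' (value 2) x 16^1 = 32
  Digit '4' (value 4) x 16^0 = 4
Sum = 2340

2340


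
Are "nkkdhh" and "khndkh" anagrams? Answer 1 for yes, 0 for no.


Strings: "nkkdhh", "khndkh"
Sorted first:  dhhkkn
Sorted second: dhhkkn
Sorted forms match => anagrams

1


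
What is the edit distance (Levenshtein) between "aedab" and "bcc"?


Computing edit distance: "aedab" -> "bcc"
DP table:
           b    c    c
      0    1    2    3
  a   1    1    2    3
  e   2    2    2    3
  d   3    3    3    3
  a   4    4    4    4
  b   5    4    5    5
Edit distance = dp[5][3] = 5

5


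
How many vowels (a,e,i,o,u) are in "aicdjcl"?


Input: aicdjcl
Checking each character:
  'a' at position 0: vowel (running total: 1)
  'i' at position 1: vowel (running total: 2)
  'c' at position 2: consonant
  'd' at position 3: consonant
  'j' at position 4: consonant
  'c' at position 5: consonant
  'l' at position 6: consonant
Total vowels: 2

2


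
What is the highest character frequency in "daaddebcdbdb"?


Input: daaddebcdbdb
Character counts:
  'a': 2
  'b': 3
  'c': 1
  'd': 5
  'e': 1
Maximum frequency: 5

5


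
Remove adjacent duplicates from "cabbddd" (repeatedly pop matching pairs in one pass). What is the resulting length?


Input: cabbddd
Stack-based adjacent duplicate removal:
  Read 'c': push. Stack: c
  Read 'a': push. Stack: ca
  Read 'b': push. Stack: cab
  Read 'b': matches stack top 'b' => pop. Stack: ca
  Read 'd': push. Stack: cad
  Read 'd': matches stack top 'd' => pop. Stack: ca
  Read 'd': push. Stack: cad
Final stack: "cad" (length 3)

3


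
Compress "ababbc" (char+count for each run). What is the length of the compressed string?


Input: ababbc
Runs:
  'a' x 1 => "a1"
  'b' x 1 => "b1"
  'a' x 1 => "a1"
  'b' x 2 => "b2"
  'c' x 1 => "c1"
Compressed: "a1b1a1b2c1"
Compressed length: 10

10


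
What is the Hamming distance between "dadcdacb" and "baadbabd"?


Comparing "dadcdacb" and "baadbabd" position by position:
  Position 0: 'd' vs 'b' => differ
  Position 1: 'a' vs 'a' => same
  Position 2: 'd' vs 'a' => differ
  Position 3: 'c' vs 'd' => differ
  Position 4: 'd' vs 'b' => differ
  Position 5: 'a' vs 'a' => same
  Position 6: 'c' vs 'b' => differ
  Position 7: 'b' vs 'd' => differ
Total differences (Hamming distance): 6

6


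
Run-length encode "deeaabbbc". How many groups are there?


Input: deeaabbbc
Scanning for consecutive runs:
  Group 1: 'd' x 1 (positions 0-0)
  Group 2: 'e' x 2 (positions 1-2)
  Group 3: 'a' x 2 (positions 3-4)
  Group 4: 'b' x 3 (positions 5-7)
  Group 5: 'c' x 1 (positions 8-8)
Total groups: 5

5


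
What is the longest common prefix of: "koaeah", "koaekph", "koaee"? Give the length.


Words: koaeah, koaekph, koaee
  Position 0: all 'k' => match
  Position 1: all 'o' => match
  Position 2: all 'a' => match
  Position 3: all 'e' => match
  Position 4: ('a', 'k', 'e') => mismatch, stop
LCP = "koae" (length 4)

4


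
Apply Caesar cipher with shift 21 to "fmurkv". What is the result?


Caesar cipher: shift "fmurkv" by 21
  'f' (pos 5) + 21 = pos 0 = 'a'
  'm' (pos 12) + 21 = pos 7 = 'h'
  'u' (pos 20) + 21 = pos 15 = 'p'
  'r' (pos 17) + 21 = pos 12 = 'm'
  'k' (pos 10) + 21 = pos 5 = 'f'
  'v' (pos 21) + 21 = pos 16 = 'q'
Result: ahpmfq

ahpmfq


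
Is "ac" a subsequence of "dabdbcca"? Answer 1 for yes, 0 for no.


Check if "ac" is a subsequence of "dabdbcca"
Greedy scan:
  Position 0 ('d'): no match needed
  Position 1 ('a'): matches sub[0] = 'a'
  Position 2 ('b'): no match needed
  Position 3 ('d'): no match needed
  Position 4 ('b'): no match needed
  Position 5 ('c'): matches sub[1] = 'c'
  Position 6 ('c'): no match needed
  Position 7 ('a'): no match needed
All 2 characters matched => is a subsequence

1


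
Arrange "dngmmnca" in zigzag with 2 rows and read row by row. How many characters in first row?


Zigzag "dngmmnca" into 2 rows:
Placing characters:
  'd' => row 0
  'n' => row 1
  'g' => row 0
  'm' => row 1
  'm' => row 0
  'n' => row 1
  'c' => row 0
  'a' => row 1
Rows:
  Row 0: "dgmc"
  Row 1: "nmna"
First row length: 4

4


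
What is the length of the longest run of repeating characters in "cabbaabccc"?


Input: "cabbaabccc"
Scanning for longest run:
  Position 1 ('a'): new char, reset run to 1
  Position 2 ('b'): new char, reset run to 1
  Position 3 ('b'): continues run of 'b', length=2
  Position 4 ('a'): new char, reset run to 1
  Position 5 ('a'): continues run of 'a', length=2
  Position 6 ('b'): new char, reset run to 1
  Position 7 ('c'): new char, reset run to 1
  Position 8 ('c'): continues run of 'c', length=2
  Position 9 ('c'): continues run of 'c', length=3
Longest run: 'c' with length 3

3


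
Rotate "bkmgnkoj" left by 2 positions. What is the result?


Input: "bkmgnkoj", rotate left by 2
First 2 characters: "bk"
Remaining characters: "mgnkoj"
Concatenate remaining + first: "mgnkoj" + "bk" = "mgnkojbk"

mgnkojbk


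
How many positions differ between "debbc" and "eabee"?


Comparing "debbc" and "eabee" position by position:
  Position 0: 'd' vs 'e' => DIFFER
  Position 1: 'e' vs 'a' => DIFFER
  Position 2: 'b' vs 'b' => same
  Position 3: 'b' vs 'e' => DIFFER
  Position 4: 'c' vs 'e' => DIFFER
Positions that differ: 4

4


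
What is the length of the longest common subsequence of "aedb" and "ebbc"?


LCS of "aedb" and "ebbc"
DP table:
           e    b    b    c
      0    0    0    0    0
  a   0    0    0    0    0
  e   0    1    1    1    1
  d   0    1    1    1    1
  b   0    1    2    2    2
LCS length = dp[4][4] = 2

2


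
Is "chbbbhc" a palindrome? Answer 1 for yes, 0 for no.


Input: chbbbhc
Reversed: chbbbhc
  Compare pos 0 ('c') with pos 6 ('c'): match
  Compare pos 1 ('h') with pos 5 ('h'): match
  Compare pos 2 ('b') with pos 4 ('b'): match
Result: palindrome

1


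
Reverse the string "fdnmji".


Input: fdnmji
Reading characters right to left:
  Position 5: 'i'
  Position 4: 'j'
  Position 3: 'm'
  Position 2: 'n'
  Position 1: 'd'
  Position 0: 'f'
Reversed: ijmndf

ijmndf


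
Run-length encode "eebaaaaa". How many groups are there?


Input: eebaaaaa
Scanning for consecutive runs:
  Group 1: 'e' x 2 (positions 0-1)
  Group 2: 'b' x 1 (positions 2-2)
  Group 3: 'a' x 5 (positions 3-7)
Total groups: 3

3


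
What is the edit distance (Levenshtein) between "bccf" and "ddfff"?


Computing edit distance: "bccf" -> "ddfff"
DP table:
           d    d    f    f    f
      0    1    2    3    4    5
  b   1    1    2    3    4    5
  c   2    2    2    3    4    5
  c   3    3    3    3    4    5
  f   4    4    4    3    3    4
Edit distance = dp[4][5] = 4

4


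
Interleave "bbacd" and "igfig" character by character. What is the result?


Interleaving "bbacd" and "igfig":
  Position 0: 'b' from first, 'i' from second => "bi"
  Position 1: 'b' from first, 'g' from second => "bg"
  Position 2: 'a' from first, 'f' from second => "af"
  Position 3: 'c' from first, 'i' from second => "ci"
  Position 4: 'd' from first, 'g' from second => "dg"
Result: bibgafcidg

bibgafcidg


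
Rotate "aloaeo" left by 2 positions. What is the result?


Input: "aloaeo", rotate left by 2
First 2 characters: "al"
Remaining characters: "oaeo"
Concatenate remaining + first: "oaeo" + "al" = "oaeoal"

oaeoal


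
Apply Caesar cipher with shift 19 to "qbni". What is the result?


Caesar cipher: shift "qbni" by 19
  'q' (pos 16) + 19 = pos 9 = 'j'
  'b' (pos 1) + 19 = pos 20 = 'u'
  'n' (pos 13) + 19 = pos 6 = 'g'
  'i' (pos 8) + 19 = pos 1 = 'b'
Result: jugb

jugb


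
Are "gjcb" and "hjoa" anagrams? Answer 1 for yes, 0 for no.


Strings: "gjcb", "hjoa"
Sorted first:  bcgj
Sorted second: ahjo
Differ at position 0: 'b' vs 'a' => not anagrams

0


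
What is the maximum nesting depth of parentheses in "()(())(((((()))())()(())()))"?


Input: "()(())(((((()))())()(())()))"
Tracking depth:
  Position 0 '(': depth becomes 1
  Position 1 ')': depth becomes 0
  Position 2 '(': depth becomes 1
  Position 3 '(': depth becomes 2
  Position 4 ')': depth becomes 1
  Position 5 ')': depth becomes 0
  Position 6 '(': depth becomes 1
  Position 7 '(': depth becomes 2
  Position 8 '(': depth becomes 3
  Position 9 '(': depth becomes 4
  Position 10 '(': depth becomes 5
  Position 11 '(': depth becomes 6
  Position 12 ')': depth becomes 5
  Position 13 ')': depth becomes 4
  Position 14 ')': depth becomes 3
  Position 15 '(': depth becomes 4
  Position 16 ')': depth becomes 3
  Position 17 ')': depth becomes 2
  Position 18 '(': depth becomes 3
  Position 19 ')': depth becomes 2
  Position 20 '(': depth becomes 3
  Position 21 '(': depth becomes 4
  Position 22 ')': depth becomes 3
  Position 23 ')': depth becomes 2
  Position 24 '(': depth becomes 3
  Position 25 ')': depth becomes 2
  Position 26 ')': depth becomes 1
  Position 27 ')': depth becomes 0
Maximum depth reached: 6

6


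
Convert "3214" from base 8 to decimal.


Input: "3214" in base 8
Positional expansion:
  Digit '3' (value 3) x 8^3 = 1536
  Digit '2' (value 2) x 8^2 = 128
  Digit '1' (value 1) x 8^1 = 8
  Digit '4' (value 4) x 8^0 = 4
Sum = 1676

1676


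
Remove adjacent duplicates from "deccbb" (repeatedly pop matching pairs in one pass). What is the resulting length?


Input: deccbb
Stack-based adjacent duplicate removal:
  Read 'd': push. Stack: d
  Read 'e': push. Stack: de
  Read 'c': push. Stack: dec
  Read 'c': matches stack top 'c' => pop. Stack: de
  Read 'b': push. Stack: deb
  Read 'b': matches stack top 'b' => pop. Stack: de
Final stack: "de" (length 2)

2


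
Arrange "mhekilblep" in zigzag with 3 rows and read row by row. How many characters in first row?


Zigzag "mhekilblep" into 3 rows:
Placing characters:
  'm' => row 0
  'h' => row 1
  'e' => row 2
  'k' => row 1
  'i' => row 0
  'l' => row 1
  'b' => row 2
  'l' => row 1
  'e' => row 0
  'p' => row 1
Rows:
  Row 0: "mie"
  Row 1: "hkllp"
  Row 2: "eb"
First row length: 3

3


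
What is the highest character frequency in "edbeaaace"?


Input: edbeaaace
Character counts:
  'a': 3
  'b': 1
  'c': 1
  'd': 1
  'e': 3
Maximum frequency: 3

3


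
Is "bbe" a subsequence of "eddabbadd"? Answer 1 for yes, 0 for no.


Check if "bbe" is a subsequence of "eddabbadd"
Greedy scan:
  Position 0 ('e'): no match needed
  Position 1 ('d'): no match needed
  Position 2 ('d'): no match needed
  Position 3 ('a'): no match needed
  Position 4 ('b'): matches sub[0] = 'b'
  Position 5 ('b'): matches sub[1] = 'b'
  Position 6 ('a'): no match needed
  Position 7 ('d'): no match needed
  Position 8 ('d'): no match needed
Only matched 2/3 characters => not a subsequence

0


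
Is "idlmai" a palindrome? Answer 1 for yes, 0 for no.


Input: idlmai
Reversed: iamldi
  Compare pos 0 ('i') with pos 5 ('i'): match
  Compare pos 1 ('d') with pos 4 ('a'): MISMATCH
  Compare pos 2 ('l') with pos 3 ('m'): MISMATCH
Result: not a palindrome

0


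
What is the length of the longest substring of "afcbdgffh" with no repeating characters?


Input: "afcbdgffh"
Sliding window (track last position of each char):
  Position 0 ('a'): window [0,0] length 1 -- new best
  Position 1 ('f'): window [0,1] length 2 -- new best
  Position 2 ('c'): window [0,2] length 3 -- new best
  Position 3 ('b'): window [0,3] length 4 -- new best
  Position 4 ('d'): window [0,4] length 5 -- new best
  Position 5 ('g'): window [0,5] length 6 -- new best
  Position 6 ('f'): repeat (last at 1), move window start to 2
  Position 6 ('f'): window [2,6] length 5
  Position 7 ('f'): repeat (last at 6), move window start to 7
  Position 7 ('f'): window [7,7] length 1
  Position 8 ('h'): window [7,8] length 2
Longest substring with no repeats: "afcbdg" with length 6

6


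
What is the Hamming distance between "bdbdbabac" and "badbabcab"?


Comparing "bdbdbabac" and "badbabcab" position by position:
  Position 0: 'b' vs 'b' => same
  Position 1: 'd' vs 'a' => differ
  Position 2: 'b' vs 'd' => differ
  Position 3: 'd' vs 'b' => differ
  Position 4: 'b' vs 'a' => differ
  Position 5: 'a' vs 'b' => differ
  Position 6: 'b' vs 'c' => differ
  Position 7: 'a' vs 'a' => same
  Position 8: 'c' vs 'b' => differ
Total differences (Hamming distance): 7

7


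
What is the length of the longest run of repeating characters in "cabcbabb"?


Input: "cabcbabb"
Scanning for longest run:
  Position 1 ('a'): new char, reset run to 1
  Position 2 ('b'): new char, reset run to 1
  Position 3 ('c'): new char, reset run to 1
  Position 4 ('b'): new char, reset run to 1
  Position 5 ('a'): new char, reset run to 1
  Position 6 ('b'): new char, reset run to 1
  Position 7 ('b'): continues run of 'b', length=2
Longest run: 'b' with length 2

2


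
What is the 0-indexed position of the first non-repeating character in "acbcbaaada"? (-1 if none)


Input: acbcbaaada
Character frequencies:
  'a': 5
  'b': 2
  'c': 2
  'd': 1
Scanning left to right for freq == 1:
  Position 0 ('a'): freq=5, skip
  Position 1 ('c'): freq=2, skip
  Position 2 ('b'): freq=2, skip
  Position 3 ('c'): freq=2, skip
  Position 4 ('b'): freq=2, skip
  Position 5 ('a'): freq=5, skip
  Position 6 ('a'): freq=5, skip
  Position 7 ('a'): freq=5, skip
  Position 8 ('d'): unique! => answer = 8

8


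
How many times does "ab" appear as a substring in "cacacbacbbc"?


Searching for "ab" in "cacacbacbbc"
Scanning each position:
  Position 0: "ca" => no
  Position 1: "ac" => no
  Position 2: "ca" => no
  Position 3: "ac" => no
  Position 4: "cb" => no
  Position 5: "ba" => no
  Position 6: "ac" => no
  Position 7: "cb" => no
  Position 8: "bb" => no
  Position 9: "bc" => no
Total occurrences: 0

0


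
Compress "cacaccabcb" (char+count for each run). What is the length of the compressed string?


Input: cacaccabcb
Runs:
  'c' x 1 => "c1"
  'a' x 1 => "a1"
  'c' x 1 => "c1"
  'a' x 1 => "a1"
  'c' x 2 => "c2"
  'a' x 1 => "a1"
  'b' x 1 => "b1"
  'c' x 1 => "c1"
  'b' x 1 => "b1"
Compressed: "c1a1c1a1c2a1b1c1b1"
Compressed length: 18

18


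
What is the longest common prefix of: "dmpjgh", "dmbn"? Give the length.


Words: dmpjgh, dmbn
  Position 0: all 'd' => match
  Position 1: all 'm' => match
  Position 2: ('p', 'b') => mismatch, stop
LCP = "dm" (length 2)

2


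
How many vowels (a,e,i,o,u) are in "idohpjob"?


Input: idohpjob
Checking each character:
  'i' at position 0: vowel (running total: 1)
  'd' at position 1: consonant
  'o' at position 2: vowel (running total: 2)
  'h' at position 3: consonant
  'p' at position 4: consonant
  'j' at position 5: consonant
  'o' at position 6: vowel (running total: 3)
  'b' at position 7: consonant
Total vowels: 3

3


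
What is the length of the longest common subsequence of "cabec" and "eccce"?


LCS of "cabec" and "eccce"
DP table:
           e    c    c    c    e
      0    0    0    0    0    0
  c   0    0    1    1    1    1
  a   0    0    1    1    1    1
  b   0    0    1    1    1    1
  e   0    1    1    1    1    2
  c   0    1    2    2    2    2
LCS length = dp[5][5] = 2

2
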